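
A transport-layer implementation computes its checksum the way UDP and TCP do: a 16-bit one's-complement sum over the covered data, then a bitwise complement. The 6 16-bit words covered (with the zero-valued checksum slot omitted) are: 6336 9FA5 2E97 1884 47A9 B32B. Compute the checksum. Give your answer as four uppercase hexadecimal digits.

BB33

One's-complement addition (fold any carry out of bit 15 back into bit 0):
  0x6336 + 0x9FA5 = 0x102DB → wrap carry → 0x02DC
  0x02DC + 0x2E97 = 0x03173
  0x3173 + 0x1884 = 0x049F7
  0x49F7 + 0x47A9 = 0x091A0
  0x91A0 + 0xB32B = 0x144CB → wrap carry → 0x44CC
One's-complement sum = 0x44CC.
Checksum = ~0x44CC & 0xFFFF = 0xBB33.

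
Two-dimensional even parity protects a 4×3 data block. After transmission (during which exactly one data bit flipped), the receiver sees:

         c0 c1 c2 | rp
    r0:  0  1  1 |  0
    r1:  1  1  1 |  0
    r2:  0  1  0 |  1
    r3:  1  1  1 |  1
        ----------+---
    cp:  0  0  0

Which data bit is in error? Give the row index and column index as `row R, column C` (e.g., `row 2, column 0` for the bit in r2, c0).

row 1, column 2

Recompute each row's even parity and compare to rp:
  r0: data parity 0, sent rp 0 → ok
  r1: data parity 1, sent rp 0 → mismatch
  r2: data parity 1, sent rp 1 → ok
  r3: data parity 1, sent rp 1 → ok
Recompute each column's even parity and compare to cp:
  c0: data parity 0, sent cp 0 → ok
  c1: data parity 0, sent cp 0 → ok
  c2: data parity 1, sent cp 0 → mismatch
Exactly one row (r1) and one column (c2) fail → the flipped bit is at their intersection.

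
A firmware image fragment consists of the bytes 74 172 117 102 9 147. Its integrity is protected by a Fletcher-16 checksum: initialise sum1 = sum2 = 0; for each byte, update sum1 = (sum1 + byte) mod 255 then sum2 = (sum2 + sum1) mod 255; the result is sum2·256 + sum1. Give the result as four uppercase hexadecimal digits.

Running sums (mod 255):
  after byte 0 (74): sum1=74, sum2=74
  after byte 1 (172): sum1=246, sum2=65
  after byte 2 (117): sum1=108, sum2=173
  after byte 3 (102): sum1=210, sum2=128
  after byte 4 (9): sum1=219, sum2=92
  after byte 5 (147): sum1=111, sum2=203
Checksum = sum2·256 + sum1 = 203·256 + 111 = 52079 = 0xCB6F.

CB6F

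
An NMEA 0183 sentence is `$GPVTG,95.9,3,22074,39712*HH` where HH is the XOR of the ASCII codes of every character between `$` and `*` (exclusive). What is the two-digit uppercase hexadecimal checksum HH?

XOR the ASCII codes of the payload characters:
  'G' = 0x47 → acc = 0x47
  'P' = 0x50 → acc = 0x17
  'V' = 0x56 → acc = 0x41
  'T' = 0x54 → acc = 0x15
  'G' = 0x47 → acc = 0x52
  ',' = 0x2C → acc = 0x7E
  '9' = 0x39 → acc = 0x47
  '5' = 0x35 → acc = 0x72
  '.' = 0x2E → acc = 0x5C
  '9' = 0x39 → acc = 0x65
  ',' = 0x2C → acc = 0x49
  '3' = 0x33 → acc = 0x7A
  ',' = 0x2C → acc = 0x56
  '2' = 0x32 → acc = 0x64
  '2' = 0x32 → acc = 0x56
  '0' = 0x30 → acc = 0x66
  '7' = 0x37 → acc = 0x51
  '4' = 0x34 → acc = 0x65
  ',' = 0x2C → acc = 0x49
  '3' = 0x33 → acc = 0x7A
  '9' = 0x39 → acc = 0x43
  '7' = 0x37 → acc = 0x74
  '1' = 0x31 → acc = 0x45
  '2' = 0x32 → acc = 0x77
Checksum = 0x77.

77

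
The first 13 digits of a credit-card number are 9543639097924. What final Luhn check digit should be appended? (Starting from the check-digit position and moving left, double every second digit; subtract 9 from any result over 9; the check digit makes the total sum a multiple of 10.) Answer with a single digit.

5

Partial digits right→left: 4 2 9 7 9 0 9 3 6 3 4 5 9
Double every second digit counting from the check-digit position (so the 1st, 3rd, 5th, ... of the partial from the right).
  doubled (with −9 where >9): 8 9 9 9 3 8 9 → sum 55
  kept as-is: 2 7 0 3 3 5 → sum 20
Total = 55 + 20 = 75.
Check digit = (10 − (75 mod 10)) mod 10 = 5.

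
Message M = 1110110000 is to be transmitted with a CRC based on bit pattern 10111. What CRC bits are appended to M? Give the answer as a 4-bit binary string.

Append 4 zeros: 11101100000000. Divide by 10111 (XOR where the leading bit is 1):
  pos 0: 11101 XOR 10111 = 01010
  pos 1: 10101 XOR 10111 = 00010
  pos 4: 10000 XOR 10111 = 00111
  pos 6: 11100 XOR 10111 = 01011
  pos 7: 10110 XOR 10111 = 00001
Remainder (last 4 bits) = 0100. This is the CRC / FCS.

0100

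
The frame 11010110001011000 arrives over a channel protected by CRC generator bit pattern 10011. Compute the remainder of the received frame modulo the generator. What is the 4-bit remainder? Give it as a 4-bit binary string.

0000

Modulo-2 division of 11010110001011000 by 10011:
  pos 0: 11010 XOR 10011 = 01001
  pos 1: 10011 XOR 10011 = 00000
  pos 6: 10001 XOR 10011 = 00010
  pos 9: 10011 XOR 10011 = 00000
Remainder = 0000 (zero — the frame passes the CRC check).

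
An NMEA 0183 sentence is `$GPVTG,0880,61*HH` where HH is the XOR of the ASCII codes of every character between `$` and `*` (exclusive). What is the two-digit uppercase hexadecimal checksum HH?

XOR the ASCII codes of the payload characters:
  'G' = 0x47 → acc = 0x47
  'P' = 0x50 → acc = 0x17
  'V' = 0x56 → acc = 0x41
  'T' = 0x54 → acc = 0x15
  'G' = 0x47 → acc = 0x52
  ',' = 0x2C → acc = 0x7E
  '0' = 0x30 → acc = 0x4E
  '8' = 0x38 → acc = 0x76
  '8' = 0x38 → acc = 0x4E
  '0' = 0x30 → acc = 0x7E
  ',' = 0x2C → acc = 0x52
  '6' = 0x36 → acc = 0x64
  '1' = 0x31 → acc = 0x55
Checksum = 0x55.

55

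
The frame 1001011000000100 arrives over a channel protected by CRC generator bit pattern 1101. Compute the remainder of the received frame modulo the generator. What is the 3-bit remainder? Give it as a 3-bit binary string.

Modulo-2 division of 1001011000000100 by 1101:
  pos 0: 1001 XOR 1101 = 0100
  pos 1: 1000 XOR 1101 = 0101
  pos 2: 1011 XOR 1101 = 0110
  pos 3: 1101 XOR 1101 = 0000
Remainder = 100 (nonzero — an error is detected).

100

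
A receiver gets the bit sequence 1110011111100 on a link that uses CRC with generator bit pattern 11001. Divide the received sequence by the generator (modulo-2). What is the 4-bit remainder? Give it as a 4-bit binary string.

0010

Modulo-2 division of 1110011111100 by 11001:
  pos 0: 11100 XOR 11001 = 00101
  pos 2: 10111 XOR 11001 = 01110
  pos 3: 11101 XOR 11001 = 00100
  pos 5: 10011 XOR 11001 = 01010
  pos 6: 10101 XOR 11001 = 01100
  pos 7: 11000 XOR 11001 = 00001
Remainder = 0010 (nonzero — an error is detected).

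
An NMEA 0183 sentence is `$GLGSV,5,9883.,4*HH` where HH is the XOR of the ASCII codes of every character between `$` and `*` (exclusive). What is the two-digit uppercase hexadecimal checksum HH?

XOR the ASCII codes of the payload characters:
  'G' = 0x47 → acc = 0x47
  'L' = 0x4C → acc = 0x0B
  'G' = 0x47 → acc = 0x4C
  'S' = 0x53 → acc = 0x1F
  'V' = 0x56 → acc = 0x49
  ',' = 0x2C → acc = 0x65
  '5' = 0x35 → acc = 0x50
  ',' = 0x2C → acc = 0x7C
  '9' = 0x39 → acc = 0x45
  '8' = 0x38 → acc = 0x7D
  '8' = 0x38 → acc = 0x45
  '3' = 0x33 → acc = 0x76
  '.' = 0x2E → acc = 0x58
  ',' = 0x2C → acc = 0x74
  '4' = 0x34 → acc = 0x40
Checksum = 0x40.

40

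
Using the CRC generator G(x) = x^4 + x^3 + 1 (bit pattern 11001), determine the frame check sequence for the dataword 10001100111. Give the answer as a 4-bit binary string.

1110

Append 4 zeros: 100011001110000. Divide by 11001 (XOR where the leading bit is 1):
  pos 0: 10001 XOR 11001 = 01000
  pos 1: 10001 XOR 11001 = 01000
  pos 2: 10000 XOR 11001 = 01001
  pos 3: 10010 XOR 11001 = 01011
  pos 4: 10111 XOR 11001 = 01110
  pos 5: 11101 XOR 11001 = 00100
  pos 7: 10010 XOR 11001 = 01011
  pos 8: 10110 XOR 11001 = 01111
  pos 9: 11110 XOR 11001 = 00111
Remainder (last 4 bits) = 1110. This is the CRC / FCS.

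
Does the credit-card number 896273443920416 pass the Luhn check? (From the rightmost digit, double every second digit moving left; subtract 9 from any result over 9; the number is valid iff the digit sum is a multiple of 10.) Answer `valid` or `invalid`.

From the right, keep odd positions and double even positions (subtract 9 from any doubled value over 9):
  doubled (positions 2,4,...): 2 0 9 8 6 4 9 → sum 38
  kept (positions 1,3,...): 6 4 2 3 4 7 6 8 → sum 40
Total = 78.
78 mod 10 = 8, so the number is invalid.

invalid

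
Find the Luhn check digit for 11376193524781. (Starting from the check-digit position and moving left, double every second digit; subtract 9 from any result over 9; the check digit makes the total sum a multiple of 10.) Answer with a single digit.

8

Partial digits right→left: 1 8 7 4 2 5 3 9 1 6 7 3 1 1
Double every second digit counting from the check-digit position (so the 1st, 3rd, 5th, ... of the partial from the right).
  doubled (with −9 where >9): 2 5 4 6 2 5 2 → sum 26
  kept as-is: 8 4 5 9 6 3 1 → sum 36
Total = 26 + 36 = 62.
Check digit = (10 − (62 mod 10)) mod 10 = 8.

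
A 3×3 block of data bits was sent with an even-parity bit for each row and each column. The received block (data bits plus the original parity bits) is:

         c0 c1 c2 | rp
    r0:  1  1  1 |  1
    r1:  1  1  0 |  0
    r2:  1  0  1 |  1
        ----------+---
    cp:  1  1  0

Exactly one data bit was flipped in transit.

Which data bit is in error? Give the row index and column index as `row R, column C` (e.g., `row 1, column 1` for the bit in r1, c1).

row 2, column 1

Recompute each row's even parity and compare to rp:
  r0: data parity 1, sent rp 1 → ok
  r1: data parity 0, sent rp 0 → ok
  r2: data parity 0, sent rp 1 → mismatch
Recompute each column's even parity and compare to cp:
  c0: data parity 1, sent cp 1 → ok
  c1: data parity 0, sent cp 1 → mismatch
  c2: data parity 0, sent cp 0 → ok
Exactly one row (r2) and one column (c1) fail → the flipped bit is at their intersection.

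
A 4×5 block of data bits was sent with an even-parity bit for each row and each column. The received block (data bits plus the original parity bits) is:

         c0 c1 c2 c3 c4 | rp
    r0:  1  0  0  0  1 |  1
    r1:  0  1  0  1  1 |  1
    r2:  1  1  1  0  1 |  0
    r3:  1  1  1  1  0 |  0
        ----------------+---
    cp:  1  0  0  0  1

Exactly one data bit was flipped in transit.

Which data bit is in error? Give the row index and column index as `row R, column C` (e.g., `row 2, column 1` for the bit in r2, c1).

Recompute each row's even parity and compare to rp:
  r0: data parity 0, sent rp 1 → mismatch
  r1: data parity 1, sent rp 1 → ok
  r2: data parity 0, sent rp 0 → ok
  r3: data parity 0, sent rp 0 → ok
Recompute each column's even parity and compare to cp:
  c0: data parity 1, sent cp 1 → ok
  c1: data parity 1, sent cp 0 → mismatch
  c2: data parity 0, sent cp 0 → ok
  c3: data parity 0, sent cp 0 → ok
  c4: data parity 1, sent cp 1 → ok
Exactly one row (r0) and one column (c1) fail → the flipped bit is at their intersection.

row 0, column 1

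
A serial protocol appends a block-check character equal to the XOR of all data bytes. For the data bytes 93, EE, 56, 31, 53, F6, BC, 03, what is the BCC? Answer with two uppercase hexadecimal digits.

XOR the bytes together:
  start with 0x93
  0x93 ⊕ 0xEE = 0x7D
  0x7D ⊕ 0x56 = 0x2B
  0x2B ⊕ 0x31 = 0x1A
  0x1A ⊕ 0x53 = 0x49
  0x49 ⊕ 0xF6 = 0xBF
  0xBF ⊕ 0xBC = 0x03
  0x03 ⊕ 0x03 = 0x00

00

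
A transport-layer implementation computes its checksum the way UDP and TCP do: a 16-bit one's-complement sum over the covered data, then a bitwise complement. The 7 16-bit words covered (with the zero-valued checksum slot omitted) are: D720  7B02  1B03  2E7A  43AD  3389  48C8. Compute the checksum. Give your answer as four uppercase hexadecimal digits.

A460

One's-complement addition (fold any carry out of bit 15 back into bit 0):
  0xD720 + 0x7B02 = 0x15222 → wrap carry → 0x5223
  0x5223 + 0x1B03 = 0x06D26
  0x6D26 + 0x2E7A = 0x09BA0
  0x9BA0 + 0x43AD = 0x0DF4D
  0xDF4D + 0x3389 = 0x112D6 → wrap carry → 0x12D7
  0x12D7 + 0x48C8 = 0x05B9F
One's-complement sum = 0x5B9F.
Checksum = ~0x5B9F & 0xFFFF = 0xA460.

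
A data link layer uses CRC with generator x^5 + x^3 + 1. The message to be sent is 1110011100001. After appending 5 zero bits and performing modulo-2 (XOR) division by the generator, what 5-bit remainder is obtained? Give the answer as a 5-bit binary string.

11001

Append 5 zeros: 111001110000100000. Divide by 101001 (XOR where the leading bit is 1):
  pos 0: 111001 XOR 101001 = 010000
  pos 1: 100001 XOR 101001 = 001000
  pos 3: 100010 XOR 101001 = 001011
  pos 5: 101100 XOR 101001 = 000101
  pos 8: 101010 XOR 101001 = 000011
  pos 12: 110000 XOR 101001 = 011001
Remainder (last 5 bits) = 11001. This is the CRC / FCS.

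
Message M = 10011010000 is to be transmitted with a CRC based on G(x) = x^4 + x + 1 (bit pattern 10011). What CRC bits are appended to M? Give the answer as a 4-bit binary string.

0101

Append 4 zeros: 100110100000000. Divide by 10011 (XOR where the leading bit is 1):
  pos 0: 10011 XOR 10011 = 00000
  pos 6: 10000 XOR 10011 = 00011
  pos 9: 11000 XOR 10011 = 01011
  pos 10: 10110 XOR 10011 = 00101
Remainder (last 4 bits) = 0101. This is the CRC / FCS.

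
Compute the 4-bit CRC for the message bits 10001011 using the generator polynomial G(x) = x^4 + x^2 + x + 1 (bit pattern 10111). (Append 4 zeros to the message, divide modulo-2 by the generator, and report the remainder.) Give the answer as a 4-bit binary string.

Append 4 zeros: 100010110000. Divide by 10111 (XOR where the leading bit is 1):
  pos 0: 10001 XOR 10111 = 00110
  pos 2: 11001 XOR 10111 = 01110
  pos 3: 11101 XOR 10111 = 01010
  pos 4: 10100 XOR 10111 = 00011
  pos 7: 11000 XOR 10111 = 01111
Remainder (last 4 bits) = 1111. This is the CRC / FCS.

1111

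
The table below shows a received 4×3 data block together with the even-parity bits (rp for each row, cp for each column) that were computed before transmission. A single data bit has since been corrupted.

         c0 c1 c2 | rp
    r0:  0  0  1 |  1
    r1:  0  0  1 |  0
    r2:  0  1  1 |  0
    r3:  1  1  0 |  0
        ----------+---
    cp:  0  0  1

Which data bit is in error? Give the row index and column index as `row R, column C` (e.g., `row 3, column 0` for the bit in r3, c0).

Recompute each row's even parity and compare to rp:
  r0: data parity 1, sent rp 1 → ok
  r1: data parity 1, sent rp 0 → mismatch
  r2: data parity 0, sent rp 0 → ok
  r3: data parity 0, sent rp 0 → ok
Recompute each column's even parity and compare to cp:
  c0: data parity 1, sent cp 0 → mismatch
  c1: data parity 0, sent cp 0 → ok
  c2: data parity 1, sent cp 1 → ok
Exactly one row (r1) and one column (c0) fail → the flipped bit is at their intersection.

row 1, column 0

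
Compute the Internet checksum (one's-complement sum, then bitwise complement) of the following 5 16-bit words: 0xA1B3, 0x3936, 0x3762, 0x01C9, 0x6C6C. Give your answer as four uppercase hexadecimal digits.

7F7E

One's-complement addition (fold any carry out of bit 15 back into bit 0):
  0xA1B3 + 0x3936 = 0x0DAE9
  0xDAE9 + 0x3762 = 0x1124B → wrap carry → 0x124C
  0x124C + 0x01C9 = 0x01415
  0x1415 + 0x6C6C = 0x08081
One's-complement sum = 0x8081.
Checksum = ~0x8081 & 0xFFFF = 0x7F7E.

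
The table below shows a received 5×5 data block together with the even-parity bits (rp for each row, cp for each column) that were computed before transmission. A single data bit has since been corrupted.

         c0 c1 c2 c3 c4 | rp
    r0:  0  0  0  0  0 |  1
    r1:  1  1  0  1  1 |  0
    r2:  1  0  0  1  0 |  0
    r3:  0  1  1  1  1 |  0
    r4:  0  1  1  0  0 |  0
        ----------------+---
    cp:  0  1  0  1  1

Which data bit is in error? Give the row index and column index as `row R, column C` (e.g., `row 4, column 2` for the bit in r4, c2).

row 0, column 4

Recompute each row's even parity and compare to rp:
  r0: data parity 0, sent rp 1 → mismatch
  r1: data parity 0, sent rp 0 → ok
  r2: data parity 0, sent rp 0 → ok
  r3: data parity 0, sent rp 0 → ok
  r4: data parity 0, sent rp 0 → ok
Recompute each column's even parity and compare to cp:
  c0: data parity 0, sent cp 0 → ok
  c1: data parity 1, sent cp 1 → ok
  c2: data parity 0, sent cp 0 → ok
  c3: data parity 1, sent cp 1 → ok
  c4: data parity 0, sent cp 1 → mismatch
Exactly one row (r0) and one column (c4) fail → the flipped bit is at their intersection.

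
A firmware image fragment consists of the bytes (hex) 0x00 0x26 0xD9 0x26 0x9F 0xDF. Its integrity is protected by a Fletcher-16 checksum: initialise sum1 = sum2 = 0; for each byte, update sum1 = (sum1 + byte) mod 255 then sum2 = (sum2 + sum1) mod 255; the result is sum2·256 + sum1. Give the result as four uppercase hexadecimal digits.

B7A5

Running sums (mod 255):
  after byte 0 (0x00): sum1=0, sum2=0
  after byte 1 (0x26): sum1=38, sum2=38
  after byte 2 (0xD9): sum1=0, sum2=38
  after byte 3 (0x26): sum1=38, sum2=76
  after byte 4 (0x9F): sum1=197, sum2=18
  after byte 5 (0xDF): sum1=165, sum2=183
Checksum = sum2·256 + sum1 = 183·256 + 165 = 47013 = 0xB7A5.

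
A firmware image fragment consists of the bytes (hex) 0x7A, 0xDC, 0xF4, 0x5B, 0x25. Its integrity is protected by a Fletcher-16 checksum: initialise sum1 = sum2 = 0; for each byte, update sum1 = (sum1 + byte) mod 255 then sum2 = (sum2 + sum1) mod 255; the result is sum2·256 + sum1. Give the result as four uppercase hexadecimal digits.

92CC

Running sums (mod 255):
  after byte 0 (0x7A): sum1=122, sum2=122
  after byte 1 (0xDC): sum1=87, sum2=209
  after byte 2 (0xF4): sum1=76, sum2=30
  after byte 3 (0x5B): sum1=167, sum2=197
  after byte 4 (0x25): sum1=204, sum2=146
Checksum = sum2·256 + sum1 = 146·256 + 204 = 37580 = 0x92CC.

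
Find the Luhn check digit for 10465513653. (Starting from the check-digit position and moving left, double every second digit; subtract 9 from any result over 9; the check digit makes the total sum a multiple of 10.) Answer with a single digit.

Partial digits right→left: 3 5 6 3 1 5 5 6 4 0 1
Double every second digit counting from the check-digit position (so the 1st, 3rd, 5th, ... of the partial from the right).
  doubled (with −9 where >9): 6 3 2 1 8 2 → sum 22
  kept as-is: 5 3 5 6 0 → sum 19
Total = 22 + 19 = 41.
Check digit = (10 − (41 mod 10)) mod 10 = 9.

9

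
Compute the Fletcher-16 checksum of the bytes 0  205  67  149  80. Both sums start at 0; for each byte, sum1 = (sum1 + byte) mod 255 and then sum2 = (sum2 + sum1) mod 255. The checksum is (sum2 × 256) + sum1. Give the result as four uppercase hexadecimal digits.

Running sums (mod 255):
  after byte 0 (0): sum1=0, sum2=0
  after byte 1 (205): sum1=205, sum2=205
  after byte 2 (67): sum1=17, sum2=222
  after byte 3 (149): sum1=166, sum2=133
  after byte 4 (80): sum1=246, sum2=124
Checksum = sum2·256 + sum1 = 124·256 + 246 = 31990 = 0x7CF6.

7CF6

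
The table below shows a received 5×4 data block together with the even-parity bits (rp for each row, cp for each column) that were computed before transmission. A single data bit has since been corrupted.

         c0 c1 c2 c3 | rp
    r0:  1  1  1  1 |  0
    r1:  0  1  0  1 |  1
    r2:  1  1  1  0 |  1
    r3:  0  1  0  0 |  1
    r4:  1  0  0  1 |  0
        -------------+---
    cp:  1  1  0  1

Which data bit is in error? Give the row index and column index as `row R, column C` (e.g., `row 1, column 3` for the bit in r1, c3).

row 1, column 1

Recompute each row's even parity and compare to rp:
  r0: data parity 0, sent rp 0 → ok
  r1: data parity 0, sent rp 1 → mismatch
  r2: data parity 1, sent rp 1 → ok
  r3: data parity 1, sent rp 1 → ok
  r4: data parity 0, sent rp 0 → ok
Recompute each column's even parity and compare to cp:
  c0: data parity 1, sent cp 1 → ok
  c1: data parity 0, sent cp 1 → mismatch
  c2: data parity 0, sent cp 0 → ok
  c3: data parity 1, sent cp 1 → ok
Exactly one row (r1) and one column (c1) fail → the flipped bit is at their intersection.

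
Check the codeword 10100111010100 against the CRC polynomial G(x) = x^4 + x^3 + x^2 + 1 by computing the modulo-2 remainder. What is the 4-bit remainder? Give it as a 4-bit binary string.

0111

Modulo-2 division of 10100111010100 by 11101:
  pos 0: 10100 XOR 11101 = 01001
  pos 1: 10011 XOR 11101 = 01110
  pos 2: 11101 XOR 11101 = 00000
  pos 7: 10101 XOR 11101 = 01000
  pos 8: 10000 XOR 11101 = 01101
  pos 9: 11010 XOR 11101 = 00111
Remainder = 0111 (nonzero — an error is detected).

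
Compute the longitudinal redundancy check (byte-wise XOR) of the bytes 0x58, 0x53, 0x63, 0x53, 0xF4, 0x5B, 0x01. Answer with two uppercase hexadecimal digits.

95

XOR the bytes together:
  start with 0x58
  0x58 ⊕ 0x53 = 0x0B
  0x0B ⊕ 0x63 = 0x68
  0x68 ⊕ 0x53 = 0x3B
  0x3B ⊕ 0xF4 = 0xCF
  0xCF ⊕ 0x5B = 0x94
  0x94 ⊕ 0x01 = 0x95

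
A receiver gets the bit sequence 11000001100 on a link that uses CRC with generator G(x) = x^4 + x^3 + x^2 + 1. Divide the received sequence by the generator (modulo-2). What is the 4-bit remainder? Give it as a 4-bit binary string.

0000

Modulo-2 division of 11000001100 by 11101:
  pos 0: 11000 XOR 11101 = 00101
  pos 2: 10100 XOR 11101 = 01001
  pos 3: 10011 XOR 11101 = 01110
  pos 4: 11101 XOR 11101 = 00000
Remainder = 0000 (zero — the frame passes the CRC check).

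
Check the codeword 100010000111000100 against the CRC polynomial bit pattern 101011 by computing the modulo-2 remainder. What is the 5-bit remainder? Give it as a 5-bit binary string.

Modulo-2 division of 100010000111000100 by 101011:
  pos 0: 100010 XOR 101011 = 001001
  pos 2: 100100 XOR 101011 = 001111
  pos 4: 111101 XOR 101011 = 010110
  pos 5: 101101 XOR 101011 = 000110
  pos 8: 110100 XOR 101011 = 011111
  pos 9: 111110 XOR 101011 = 010101
  pos 10: 101011 XOR 101011 = 000000
Remainder = 00000 (zero — the frame passes the CRC check).

00000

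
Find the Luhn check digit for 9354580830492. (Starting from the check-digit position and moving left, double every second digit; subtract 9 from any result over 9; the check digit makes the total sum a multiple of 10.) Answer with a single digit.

Partial digits right→left: 2 9 4 0 3 8 0 8 5 4 5 3 9
Double every second digit counting from the check-digit position (so the 1st, 3rd, 5th, ... of the partial from the right).
  doubled (with −9 where >9): 4 8 6 0 1 1 9 → sum 29
  kept as-is: 9 0 8 8 4 3 → sum 32
Total = 29 + 32 = 61.
Check digit = (10 − (61 mod 10)) mod 10 = 9.

9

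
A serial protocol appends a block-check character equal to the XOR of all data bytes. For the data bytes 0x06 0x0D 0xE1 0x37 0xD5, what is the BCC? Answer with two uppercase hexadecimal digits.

XOR the bytes together:
  start with 0x06
  0x06 ⊕ 0x0D = 0x0B
  0x0B ⊕ 0xE1 = 0xEA
  0xEA ⊕ 0x37 = 0xDD
  0xDD ⊕ 0xD5 = 0x08

08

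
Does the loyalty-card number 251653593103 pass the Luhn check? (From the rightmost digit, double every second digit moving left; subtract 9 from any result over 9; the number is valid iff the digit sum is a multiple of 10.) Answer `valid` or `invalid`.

invalid

From the right, keep odd positions and double even positions (subtract 9 from any doubled value over 9):
  doubled (positions 2,4,...): 0 6 1 1 2 4 → sum 14
  kept (positions 1,3,...): 3 1 9 3 6 5 → sum 27
Total = 41.
41 mod 10 = 1, so the number is invalid.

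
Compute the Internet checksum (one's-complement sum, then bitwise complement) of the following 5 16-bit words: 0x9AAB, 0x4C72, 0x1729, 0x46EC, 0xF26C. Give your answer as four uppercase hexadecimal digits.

C85F

One's-complement addition (fold any carry out of bit 15 back into bit 0):
  0x9AAB + 0x4C72 = 0x0E71D
  0xE71D + 0x1729 = 0x0FE46
  0xFE46 + 0x46EC = 0x14532 → wrap carry → 0x4533
  0x4533 + 0xF26C = 0x1379F → wrap carry → 0x37A0
One's-complement sum = 0x37A0.
Checksum = ~0x37A0 & 0xFFFF = 0xC85F.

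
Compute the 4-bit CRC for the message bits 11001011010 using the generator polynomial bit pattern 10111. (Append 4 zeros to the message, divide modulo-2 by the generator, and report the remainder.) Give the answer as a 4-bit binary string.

1111

Append 4 zeros: 110010110100000. Divide by 10111 (XOR where the leading bit is 1):
  pos 0: 11001 XOR 10111 = 01110
  pos 1: 11100 XOR 10111 = 01011
  pos 2: 10111 XOR 10111 = 00000
  pos 7: 10100 XOR 10111 = 00011
  pos 10: 11000 XOR 10111 = 01111
Remainder (last 4 bits) = 1111. This is the CRC / FCS.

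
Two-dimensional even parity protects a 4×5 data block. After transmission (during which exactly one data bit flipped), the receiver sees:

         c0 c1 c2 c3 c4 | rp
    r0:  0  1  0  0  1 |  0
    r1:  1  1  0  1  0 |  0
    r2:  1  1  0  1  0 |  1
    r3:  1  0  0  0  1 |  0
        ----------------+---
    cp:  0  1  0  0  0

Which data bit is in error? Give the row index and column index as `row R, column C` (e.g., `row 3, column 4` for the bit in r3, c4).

Recompute each row's even parity and compare to rp:
  r0: data parity 0, sent rp 0 → ok
  r1: data parity 1, sent rp 0 → mismatch
  r2: data parity 1, sent rp 1 → ok
  r3: data parity 0, sent rp 0 → ok
Recompute each column's even parity and compare to cp:
  c0: data parity 1, sent cp 0 → mismatch
  c1: data parity 1, sent cp 1 → ok
  c2: data parity 0, sent cp 0 → ok
  c3: data parity 0, sent cp 0 → ok
  c4: data parity 0, sent cp 0 → ok
Exactly one row (r1) and one column (c0) fail → the flipped bit is at their intersection.

row 1, column 0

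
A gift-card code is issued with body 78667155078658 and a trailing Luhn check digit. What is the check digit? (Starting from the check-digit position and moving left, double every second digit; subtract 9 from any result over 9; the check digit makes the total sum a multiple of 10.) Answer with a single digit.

4

Partial digits right→left: 8 5 6 8 7 0 5 5 1 7 6 6 8 7
Double every second digit counting from the check-digit position (so the 1st, 3rd, 5th, ... of the partial from the right).
  doubled (with −9 where >9): 7 3 5 1 2 3 7 → sum 28
  kept as-is: 5 8 0 5 7 6 7 → sum 38
Total = 28 + 38 = 66.
Check digit = (10 − (66 mod 10)) mod 10 = 4.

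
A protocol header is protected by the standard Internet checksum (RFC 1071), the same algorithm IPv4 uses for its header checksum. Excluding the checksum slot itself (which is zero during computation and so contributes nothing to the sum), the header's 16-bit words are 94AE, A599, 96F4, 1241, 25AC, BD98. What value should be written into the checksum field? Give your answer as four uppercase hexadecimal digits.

One's-complement addition (fold any carry out of bit 15 back into bit 0):
  0x94AE + 0xA599 = 0x13A47 → wrap carry → 0x3A48
  0x3A48 + 0x96F4 = 0x0D13C
  0xD13C + 0x1241 = 0x0E37D
  0xE37D + 0x25AC = 0x10929 → wrap carry → 0x092A
  0x092A + 0xBD98 = 0x0C6C2
One's-complement sum = 0xC6C2.
Checksum = ~0xC6C2 & 0xFFFF = 0x393D.

393D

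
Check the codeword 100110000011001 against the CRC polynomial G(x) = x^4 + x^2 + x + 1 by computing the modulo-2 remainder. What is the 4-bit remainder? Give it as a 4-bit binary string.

Modulo-2 division of 100110000011001 by 10111:
  pos 0: 10011 XOR 10111 = 00100
  pos 2: 10000 XOR 10111 = 00111
  pos 4: 11100 XOR 10111 = 01011
  pos 5: 10110 XOR 10111 = 00001
  pos 9: 11100 XOR 10111 = 01011
  pos 10: 10111 XOR 10111 = 00000
Remainder = 0000 (zero — the frame passes the CRC check).

0000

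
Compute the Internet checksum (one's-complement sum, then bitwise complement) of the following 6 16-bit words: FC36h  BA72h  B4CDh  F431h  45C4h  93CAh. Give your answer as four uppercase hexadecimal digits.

C6C7

One's-complement addition (fold any carry out of bit 15 back into bit 0):
  0xFC36 + 0xBA72 = 0x1B6A8 → wrap carry → 0xB6A9
  0xB6A9 + 0xB4CD = 0x16B76 → wrap carry → 0x6B77
  0x6B77 + 0xF431 = 0x15FA8 → wrap carry → 0x5FA9
  0x5FA9 + 0x45C4 = 0x0A56D
  0xA56D + 0x93CA = 0x13937 → wrap carry → 0x3938
One's-complement sum = 0x3938.
Checksum = ~0x3938 & 0xFFFF = 0xC6C7.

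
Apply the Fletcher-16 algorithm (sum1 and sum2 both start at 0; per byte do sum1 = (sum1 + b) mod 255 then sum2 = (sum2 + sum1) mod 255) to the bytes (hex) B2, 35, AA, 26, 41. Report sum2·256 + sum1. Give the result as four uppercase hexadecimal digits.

DFF9

Running sums (mod 255):
  after byte 0 (B2): sum1=178, sum2=178
  after byte 1 (35): sum1=231, sum2=154
  after byte 2 (AA): sum1=146, sum2=45
  after byte 3 (26): sum1=184, sum2=229
  after byte 4 (41): sum1=249, sum2=223
Checksum = sum2·256 + sum1 = 223·256 + 249 = 57337 = 0xDFF9.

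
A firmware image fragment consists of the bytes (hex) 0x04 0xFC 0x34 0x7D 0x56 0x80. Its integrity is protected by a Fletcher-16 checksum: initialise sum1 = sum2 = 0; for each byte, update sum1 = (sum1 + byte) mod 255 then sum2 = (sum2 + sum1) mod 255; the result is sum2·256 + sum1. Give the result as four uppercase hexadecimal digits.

Running sums (mod 255):
  after byte 0 (0x04): sum1=4, sum2=4
  after byte 1 (0xFC): sum1=1, sum2=5
  after byte 2 (0x34): sum1=53, sum2=58
  after byte 3 (0x7D): sum1=178, sum2=236
  after byte 4 (0x56): sum1=9, sum2=245
  after byte 5 (0x80): sum1=137, sum2=127
Checksum = sum2·256 + sum1 = 127·256 + 137 = 32649 = 0x7F89.

7F89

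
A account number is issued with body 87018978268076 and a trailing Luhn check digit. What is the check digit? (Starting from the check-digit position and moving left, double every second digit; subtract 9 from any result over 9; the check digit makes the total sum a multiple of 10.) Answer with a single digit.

Partial digits right→left: 6 7 0 8 6 2 8 7 9 8 1 0 7 8
Double every second digit counting from the check-digit position (so the 1st, 3rd, 5th, ... of the partial from the right).
  doubled (with −9 where >9): 3 0 3 7 9 2 5 → sum 29
  kept as-is: 7 8 2 7 8 0 8 → sum 40
Total = 29 + 40 = 69.
Check digit = (10 − (69 mod 10)) mod 10 = 1.

1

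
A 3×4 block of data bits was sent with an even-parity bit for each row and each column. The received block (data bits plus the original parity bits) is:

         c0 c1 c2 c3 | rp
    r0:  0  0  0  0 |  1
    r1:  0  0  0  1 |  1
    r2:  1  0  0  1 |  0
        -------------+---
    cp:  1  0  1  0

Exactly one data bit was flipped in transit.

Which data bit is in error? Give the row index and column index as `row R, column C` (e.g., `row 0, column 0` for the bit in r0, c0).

Recompute each row's even parity and compare to rp:
  r0: data parity 0, sent rp 1 → mismatch
  r1: data parity 1, sent rp 1 → ok
  r2: data parity 0, sent rp 0 → ok
Recompute each column's even parity and compare to cp:
  c0: data parity 1, sent cp 1 → ok
  c1: data parity 0, sent cp 0 → ok
  c2: data parity 0, sent cp 1 → mismatch
  c3: data parity 0, sent cp 0 → ok
Exactly one row (r0) and one column (c2) fail → the flipped bit is at their intersection.

row 0, column 2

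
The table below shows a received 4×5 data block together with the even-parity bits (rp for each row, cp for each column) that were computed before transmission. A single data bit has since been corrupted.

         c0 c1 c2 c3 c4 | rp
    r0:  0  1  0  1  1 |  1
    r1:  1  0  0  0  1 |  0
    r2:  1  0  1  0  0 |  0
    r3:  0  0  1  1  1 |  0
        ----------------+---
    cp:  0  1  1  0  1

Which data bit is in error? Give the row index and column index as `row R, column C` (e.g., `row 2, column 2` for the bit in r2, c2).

Recompute each row's even parity and compare to rp:
  r0: data parity 1, sent rp 1 → ok
  r1: data parity 0, sent rp 0 → ok
  r2: data parity 0, sent rp 0 → ok
  r3: data parity 1, sent rp 0 → mismatch
Recompute each column's even parity and compare to cp:
  c0: data parity 0, sent cp 0 → ok
  c1: data parity 1, sent cp 1 → ok
  c2: data parity 0, sent cp 1 → mismatch
  c3: data parity 0, sent cp 0 → ok
  c4: data parity 1, sent cp 1 → ok
Exactly one row (r3) and one column (c2) fail → the flipped bit is at their intersection.

row 3, column 2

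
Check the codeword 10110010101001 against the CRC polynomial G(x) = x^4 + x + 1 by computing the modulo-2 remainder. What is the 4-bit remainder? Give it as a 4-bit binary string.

0000

Modulo-2 division of 10110010101001 by 10011:
  pos 0: 10110 XOR 10011 = 00101
  pos 2: 10101 XOR 10011 = 00110
  pos 4: 11001 XOR 10011 = 01010
  pos 5: 10100 XOR 10011 = 00111
  pos 7: 11110 XOR 10011 = 01101
  pos 8: 11010 XOR 10011 = 01001
  pos 9: 10011 XOR 10011 = 00000
Remainder = 0000 (zero — the frame passes the CRC check).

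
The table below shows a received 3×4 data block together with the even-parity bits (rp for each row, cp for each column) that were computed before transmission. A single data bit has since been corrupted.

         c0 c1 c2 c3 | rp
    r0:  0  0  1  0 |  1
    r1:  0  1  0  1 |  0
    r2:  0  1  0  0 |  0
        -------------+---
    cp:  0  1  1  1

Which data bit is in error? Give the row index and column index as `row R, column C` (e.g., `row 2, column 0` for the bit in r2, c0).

row 2, column 1

Recompute each row's even parity and compare to rp:
  r0: data parity 1, sent rp 1 → ok
  r1: data parity 0, sent rp 0 → ok
  r2: data parity 1, sent rp 0 → mismatch
Recompute each column's even parity and compare to cp:
  c0: data parity 0, sent cp 0 → ok
  c1: data parity 0, sent cp 1 → mismatch
  c2: data parity 1, sent cp 1 → ok
  c3: data parity 1, sent cp 1 → ok
Exactly one row (r2) and one column (c1) fail → the flipped bit is at their intersection.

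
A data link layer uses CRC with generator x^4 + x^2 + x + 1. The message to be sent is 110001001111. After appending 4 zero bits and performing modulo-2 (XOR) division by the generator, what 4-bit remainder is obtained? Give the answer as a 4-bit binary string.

Append 4 zeros: 1100010011110000. Divide by 10111 (XOR where the leading bit is 1):
  pos 0: 11000 XOR 10111 = 01111
  pos 1: 11111 XOR 10111 = 01000
  pos 2: 10000 XOR 10111 = 00111
  pos 4: 11101 XOR 10111 = 01010
  pos 5: 10101 XOR 10111 = 00010
  pos 8: 10110 XOR 10111 = 00001
Remainder (last 4 bits) = 1000. This is the CRC / FCS.

1000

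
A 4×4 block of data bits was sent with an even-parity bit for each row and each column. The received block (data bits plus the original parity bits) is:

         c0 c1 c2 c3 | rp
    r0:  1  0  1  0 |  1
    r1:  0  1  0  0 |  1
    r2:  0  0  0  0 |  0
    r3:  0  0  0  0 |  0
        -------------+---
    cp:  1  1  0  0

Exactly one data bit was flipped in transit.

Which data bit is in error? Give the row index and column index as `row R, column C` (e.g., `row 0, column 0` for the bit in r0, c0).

Recompute each row's even parity and compare to rp:
  r0: data parity 0, sent rp 1 → mismatch
  r1: data parity 1, sent rp 1 → ok
  r2: data parity 0, sent rp 0 → ok
  r3: data parity 0, sent rp 0 → ok
Recompute each column's even parity and compare to cp:
  c0: data parity 1, sent cp 1 → ok
  c1: data parity 1, sent cp 1 → ok
  c2: data parity 1, sent cp 0 → mismatch
  c3: data parity 0, sent cp 0 → ok
Exactly one row (r0) and one column (c2) fail → the flipped bit is at their intersection.

row 0, column 2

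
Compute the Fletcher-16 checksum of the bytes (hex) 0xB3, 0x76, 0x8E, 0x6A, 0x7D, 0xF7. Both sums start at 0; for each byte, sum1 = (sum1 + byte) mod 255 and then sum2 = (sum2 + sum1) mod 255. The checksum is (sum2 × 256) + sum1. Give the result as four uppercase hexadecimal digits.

Running sums (mod 255):
  after byte 0 (0xB3): sum1=179, sum2=179
  after byte 1 (0x76): sum1=42, sum2=221
  after byte 2 (0x8E): sum1=184, sum2=150
  after byte 3 (0x6A): sum1=35, sum2=185
  after byte 4 (0x7D): sum1=160, sum2=90
  after byte 5 (0xF7): sum1=152, sum2=242
Checksum = sum2·256 + sum1 = 242·256 + 152 = 62104 = 0xF298.

F298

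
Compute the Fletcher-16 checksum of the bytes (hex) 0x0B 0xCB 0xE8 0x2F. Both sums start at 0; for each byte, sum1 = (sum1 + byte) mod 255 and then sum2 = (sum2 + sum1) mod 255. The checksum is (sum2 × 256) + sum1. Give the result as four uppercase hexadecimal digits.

90EE

Running sums (mod 255):
  after byte 0 (0x0B): sum1=11, sum2=11
  after byte 1 (0xCB): sum1=214, sum2=225
  after byte 2 (0xE8): sum1=191, sum2=161
  after byte 3 (0x2F): sum1=238, sum2=144
Checksum = sum2·256 + sum1 = 144·256 + 238 = 37102 = 0x90EE.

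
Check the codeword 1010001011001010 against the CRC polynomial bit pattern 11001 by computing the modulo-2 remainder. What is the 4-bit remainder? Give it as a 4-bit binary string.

Modulo-2 division of 1010001011001010 by 11001:
  pos 0: 10100 XOR 11001 = 01101
  pos 1: 11010 XOR 11001 = 00011
  pos 4: 11101 XOR 11001 = 00100
  pos 6: 10010 XOR 11001 = 01011
  pos 7: 10110 XOR 11001 = 01111
  pos 8: 11111 XOR 11001 = 00110
  pos 10: 11001 XOR 11001 = 00000
Remainder = 0000 (zero — the frame passes the CRC check).

0000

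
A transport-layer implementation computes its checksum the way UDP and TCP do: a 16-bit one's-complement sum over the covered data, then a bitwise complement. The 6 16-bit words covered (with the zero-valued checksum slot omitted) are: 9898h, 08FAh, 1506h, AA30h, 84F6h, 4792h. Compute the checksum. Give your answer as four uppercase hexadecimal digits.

One's-complement addition (fold any carry out of bit 15 back into bit 0):
  0x9898 + 0x08FA = 0x0A192
  0xA192 + 0x1506 = 0x0B698
  0xB698 + 0xAA30 = 0x160C8 → wrap carry → 0x60C9
  0x60C9 + 0x84F6 = 0x0E5BF
  0xE5BF + 0x4792 = 0x12D51 → wrap carry → 0x2D52
One's-complement sum = 0x2D52.
Checksum = ~0x2D52 & 0xFFFF = 0xD2AD.

D2AD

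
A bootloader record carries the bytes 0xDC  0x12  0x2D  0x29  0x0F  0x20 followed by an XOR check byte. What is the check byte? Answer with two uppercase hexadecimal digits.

E5

XOR the bytes together:
  start with 0xDC
  0xDC ⊕ 0x12 = 0xCE
  0xCE ⊕ 0x2D = 0xE3
  0xE3 ⊕ 0x29 = 0xCA
  0xCA ⊕ 0x0F = 0xC5
  0xC5 ⊕ 0x20 = 0xE5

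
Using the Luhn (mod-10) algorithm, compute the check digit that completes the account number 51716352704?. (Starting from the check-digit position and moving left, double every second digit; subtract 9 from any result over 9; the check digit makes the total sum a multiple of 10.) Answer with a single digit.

0

Partial digits right→left: 4 0 7 2 5 3 6 1 7 1 5
Double every second digit counting from the check-digit position (so the 1st, 3rd, 5th, ... of the partial from the right).
  doubled (with −9 where >9): 8 5 1 3 5 1 → sum 23
  kept as-is: 0 2 3 1 1 → sum 7
Total = 23 + 7 = 30.
Check digit = (10 − (30 mod 10)) mod 10 = 0.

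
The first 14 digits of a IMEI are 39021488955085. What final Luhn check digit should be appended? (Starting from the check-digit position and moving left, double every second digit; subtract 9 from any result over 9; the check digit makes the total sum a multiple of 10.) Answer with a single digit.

6

Partial digits right→left: 5 8 0 5 5 9 8 8 4 1 2 0 9 3
Double every second digit counting from the check-digit position (so the 1st, 3rd, 5th, ... of the partial from the right).
  doubled (with −9 where >9): 1 0 1 7 8 4 9 → sum 30
  kept as-is: 8 5 9 8 1 0 3 → sum 34
Total = 30 + 34 = 64.
Check digit = (10 − (64 mod 10)) mod 10 = 6.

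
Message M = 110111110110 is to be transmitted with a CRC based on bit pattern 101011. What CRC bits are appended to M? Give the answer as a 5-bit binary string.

10101

Append 5 zeros: 11011111011000000. Divide by 101011 (XOR where the leading bit is 1):
  pos 0: 110111 XOR 101011 = 011100
  pos 1: 111001 XOR 101011 = 010010
  pos 2: 100101 XOR 101011 = 001110
  pos 4: 111001 XOR 101011 = 010010
  pos 5: 100101 XOR 101011 = 001110
  pos 7: 111000 XOR 101011 = 010011
  pos 8: 100110 XOR 101011 = 001101
  pos 10: 110100 XOR 101011 = 011111
  pos 11: 111110 XOR 101011 = 010101
Remainder (last 5 bits) = 10101. This is the CRC / FCS.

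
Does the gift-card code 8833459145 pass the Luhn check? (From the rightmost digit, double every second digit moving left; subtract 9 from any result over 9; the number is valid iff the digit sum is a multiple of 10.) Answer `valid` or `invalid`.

From the right, keep odd positions and double even positions (subtract 9 from any doubled value over 9):
  doubled (positions 2,4,...): 8 9 8 6 7 → sum 38
  kept (positions 1,3,...): 5 1 5 3 8 → sum 22
Total = 60.
60 mod 10 = 0, so the number is valid.

valid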